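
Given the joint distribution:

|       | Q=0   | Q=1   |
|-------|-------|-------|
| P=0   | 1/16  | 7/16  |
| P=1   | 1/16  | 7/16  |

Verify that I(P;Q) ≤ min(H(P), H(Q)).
Marginal P(P) (row sums):
  P(P=0) = 1/16 + 7/16 = 1/2
  P(P=1) = 1/16 + 7/16 = 1/2
Marginal P(Q) (column sums):
  P(Q=0) = 1/16 + 1/16 = 1/8
  P(Q=1) = 7/16 + 7/16 = 7/8

H(P) = -[(1/2)·log₂(1/2) + (1/2)·log₂(1/2)]
  = 0.5000 + 0.5000
  = 1.0000 bits
H(Q) = -[(1/8)·log₂(1/8) + (7/8)·log₂(7/8)]
  = 0.3750 + 0.1686
  = 0.5436 bits
H(P,Q) = -[(1/16)·log₂(1/16) + (7/16)·log₂(7/16) + (1/16)·log₂(1/16) + (7/16)·log₂(7/16)]
  = 0.2500 + 0.5218 + 0.2500 + 0.5218
  = 1.5436 bits

I(P;Q) = H(P) + H(Q) - H(P,Q)
  = 1.0000 + 0.5436 - 1.5436
  = 0.0000 bits

min(H(P), H(Q)) = min(1.0000, 0.5436) = 0.5436 bits
Since 0.0000 ≤ 0.5436, the bound is satisfied ✓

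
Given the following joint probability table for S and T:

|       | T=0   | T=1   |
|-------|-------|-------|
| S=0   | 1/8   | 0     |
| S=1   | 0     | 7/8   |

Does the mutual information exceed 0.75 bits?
Marginal P(S) (row sums):
  P(S=0) = 1/8 + 0 = 1/8
  P(S=1) = 0 + 7/8 = 7/8
Marginal P(T) (column sums):
  P(T=0) = 1/8 + 0 = 1/8
  P(T=1) = 0 + 7/8 = 7/8

H(S) = -[(1/8)·log₂(1/8) + (7/8)·log₂(7/8)]
  = 0.3750 + 0.1686
  = 0.5436 bits
H(T) = -[(1/8)·log₂(1/8) + (7/8)·log₂(7/8)]
  = 0.3750 + 0.1686
  = 0.5436 bits
H(S,T) = -[(1/8)·log₂(1/8) + (7/8)·log₂(7/8)]
  = 0.3750 + 0.1686
  = 0.5436 bits

I(S;T) = H(S) + H(T) - H(S,T)
  = 0.5436 + 0.5436 - 0.5436
  = 0.5436 bits

No. I(S;T) = 0.5436 bits, which is ≤ 0.75 bits.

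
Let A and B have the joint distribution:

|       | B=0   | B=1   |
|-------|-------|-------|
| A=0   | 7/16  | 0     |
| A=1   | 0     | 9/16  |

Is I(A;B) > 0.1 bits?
Marginal P(A) (row sums):
  P(A=0) = 7/16 + 0 = 7/16
  P(A=1) = 0 + 9/16 = 9/16
Marginal P(B) (column sums):
  P(B=0) = 7/16 + 0 = 7/16
  P(B=1) = 0 + 9/16 = 9/16

H(A) = -[(7/16)·log₂(7/16) + (9/16)·log₂(9/16)]
  = 0.5218 + 0.4669
  = 0.9887 bits
H(B) = -[(7/16)·log₂(7/16) + (9/16)·log₂(9/16)]
  = 0.5218 + 0.4669
  = 0.9887 bits
H(A,B) = -[(7/16)·log₂(7/16) + (9/16)·log₂(9/16)]
  = 0.5218 + 0.4669
  = 0.9887 bits

I(A;B) = H(A) + H(B) - H(A,B)
  = 0.9887 + 0.9887 - 0.9887
  = 0.9887 bits

Yes. I(A;B) = 0.9887 bits, which is > 0.1 bits.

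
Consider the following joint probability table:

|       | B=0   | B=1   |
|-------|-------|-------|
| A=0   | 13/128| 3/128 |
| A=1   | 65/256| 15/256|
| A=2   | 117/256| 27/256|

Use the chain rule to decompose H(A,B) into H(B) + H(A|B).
By the chain rule: H(A,B) = H(B) + H(A|B)

Marginal P(B) (column sums):
  P(B=0) = 13/128 + 65/256 + 117/256 = 13/16
  P(B=1) = 3/128 + 15/256 + 27/256 = 3/16
H(B) = -[(13/16)·log₂(13/16) + (3/16)·log₂(3/16)]
  = 0.2434 + 0.4528
  = 0.6962 bits
H(A|B) = -Σ P(A,B)·log₂ P(A|B), where P(A|B) = P(A,B) / P(B)
  (A=0,B=0): P(A|B) = (13/128)/(13/16) = 1/8;  -(13/128)·log₂(1/8) = 0.3047
  (A=0,B=1): P(A|B) = (3/128)/(3/16) = 1/8;  -(3/128)·log₂(1/8) = 0.0703
  (A=1,B=0): P(A|B) = (65/256)/(13/16) = 5/16;  -(65/256)·log₂(5/16) = 0.4261
  (A=1,B=1): P(A|B) = (15/256)/(3/16) = 5/16;  -(15/256)·log₂(5/16) = 0.0983
  (A=2,B=0): P(A|B) = (117/256)/(13/16) = 9/16;  -(117/256)·log₂(9/16) = 0.3794
  (A=2,B=1): P(A|B) = (27/256)/(3/16) = 9/16;  -(27/256)·log₂(9/16) = 0.0875
H(A|B) = 0.3047 + 0.0703 + 0.4261 + 0.0983 + 0.3794 + 0.0875
  = 1.3663 bits

H(A,B) = H(B) + H(A|B) = 0.6962 + 1.3663 = 2.0625 bits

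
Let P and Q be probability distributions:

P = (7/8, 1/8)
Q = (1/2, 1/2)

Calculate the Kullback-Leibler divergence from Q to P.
D(P||Q) = Σ P(i) log₂(P(i)/Q(i))
  i=0: (7/8) × log₂((7/8)/(1/2)) = (7/8) × log₂(7/4) = 0.7064
  i=1: (1/8) × log₂((1/8)/(1/2)) = (1/8) × log₂(1/4) = -0.2500
D(P||Q) = 0.7064 - 0.2500
  = 0.4564 bits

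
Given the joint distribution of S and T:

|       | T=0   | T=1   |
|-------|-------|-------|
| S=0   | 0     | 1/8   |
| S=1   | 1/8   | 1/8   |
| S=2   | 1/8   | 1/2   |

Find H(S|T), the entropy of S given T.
Marginal P(T) (column sums):
  P(T=0) = 0 + 1/8 + 1/8 = 1/4
  P(T=1) = 1/8 + 1/8 + 1/2 = 3/4

H(S|T) = -Σ P(S,T)·log₂ P(S|T), where P(S|T) = P(S,T) / P(T)
  (cells with P(S,T) = 0 contribute 0)
  (S=0,T=1): P(S|T) = (1/8)/(3/4) = 1/6;  -(1/8)·log₂(1/6) = 0.3231
  (S=1,T=0): P(S|T) = (1/8)/(1/4) = 1/2;  -(1/8)·log₂(1/2) = 0.1250
  (S=1,T=1): P(S|T) = (1/8)/(3/4) = 1/6;  -(1/8)·log₂(1/6) = 0.3231
  (S=2,T=0): P(S|T) = (1/8)/(1/4) = 1/2;  -(1/8)·log₂(1/2) = 0.1250
  (S=2,T=1): P(S|T) = (1/2)/(3/4) = 2/3;  -(1/2)·log₂(2/3) = 0.2925
H(S|T) = 0.3231 + 0.1250 + 0.3231 + 0.1250 + 0.2925
  = 1.1887 bits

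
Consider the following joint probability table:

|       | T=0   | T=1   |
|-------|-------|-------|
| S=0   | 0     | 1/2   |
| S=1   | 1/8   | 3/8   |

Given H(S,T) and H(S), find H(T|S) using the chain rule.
From the chain rule: H(S,T) = H(S) + H(T|S)
Therefore: H(T|S) = H(S,T) - H(S)

H(S,T) = -[(1/2)·log₂(1/2) + (1/8)·log₂(1/8) + (3/8)·log₂(3/8)]
  = 0.5000 + 0.3750 + 0.5306
  = 1.4056 bits
Marginal P(S) (row sums):
  P(S=0) = 0 + 1/2 = 1/2
  P(S=1) = 1/8 + 3/8 = 1/2
H(S) = -[(1/2)·log₂(1/2) + (1/2)·log₂(1/2)]
  = 0.5000 + 0.5000
  = 1.0000 bits

H(T|S) = 1.4056 - 1.0000 = 0.4056 bits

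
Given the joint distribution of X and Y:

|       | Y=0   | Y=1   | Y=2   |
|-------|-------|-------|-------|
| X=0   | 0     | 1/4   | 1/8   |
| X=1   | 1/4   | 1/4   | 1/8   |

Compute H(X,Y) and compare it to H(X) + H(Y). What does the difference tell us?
Marginal P(X) (row sums):
  P(X=0) = 0 + 1/4 + 1/8 = 3/8
  P(X=1) = 1/4 + 1/4 + 1/8 = 5/8
Marginal P(Y) (column sums):
  P(Y=0) = 0 + 1/4 = 1/4
  P(Y=1) = 1/4 + 1/4 = 1/2
  P(Y=2) = 1/8 + 1/8 = 1/4

H(X,Y) = -[(1/4)·log₂(1/4) + (1/8)·log₂(1/8) + (1/4)·log₂(1/4) + (1/4)·log₂(1/4) + (1/8)·log₂(1/8)]
  = 0.5000 + 0.3750 + 0.5000 + 0.5000 + 0.3750
  = 2.2500 bits
H(X) = -[(3/8)·log₂(3/8) + (5/8)·log₂(5/8)]
  = 0.5306 + 0.4238
  = 0.9544 bits
H(Y) = -[(1/4)·log₂(1/4) + (1/2)·log₂(1/2) + (1/4)·log₂(1/4)]
  = 0.5000 + 0.5000 + 0.5000
  = 1.5000 bits

H(X) + H(Y) = 0.9544 + 1.5000 = 2.4544 bits
Difference: H(X) + H(Y) - H(X,Y) = 2.4544 - 2.2500 = 0.2044 bits = I(X;Y)

The difference is the mutual information; it is positive here, so X and Y are dependent (knowing one reduces uncertainty about the other by 0.2044 bits).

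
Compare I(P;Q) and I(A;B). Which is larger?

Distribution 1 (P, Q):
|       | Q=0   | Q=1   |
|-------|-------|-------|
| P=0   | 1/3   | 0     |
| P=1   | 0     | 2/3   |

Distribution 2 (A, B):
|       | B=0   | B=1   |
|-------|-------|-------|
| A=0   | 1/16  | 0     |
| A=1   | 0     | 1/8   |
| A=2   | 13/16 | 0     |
Distribution 1 (P, Q):
Marginal P(P) (row sums):
  P(P=0) = 1/3 + 0 = 1/3
  P(P=1) = 0 + 2/3 = 2/3
Marginal P(Q) (column sums):
  P(Q=0) = 1/3 + 0 = 1/3
  P(Q=1) = 0 + 2/3 = 2/3

H(P) = -[(1/3)·log₂(1/3) + (2/3)·log₂(2/3)]
  = 0.5283 + 0.3900
  = 0.9183 bits
H(Q) = -[(1/3)·log₂(1/3) + (2/3)·log₂(2/3)]
  = 0.5283 + 0.3900
  = 0.9183 bits
H(P,Q) = -[(1/3)·log₂(1/3) + (2/3)·log₂(2/3)]
  = 0.5283 + 0.3900
  = 0.9183 bits

I(P;Q) = H(P) + H(Q) - H(P,Q)
  = 0.9183 + 0.9183 - 0.9183
  = 0.9183 bits

Distribution 2 (A, B):
Marginal P(A) (row sums):
  P(A=0) = 1/16 + 0 = 1/16
  P(A=1) = 0 + 1/8 = 1/8
  P(A=2) = 13/16 + 0 = 13/16
Marginal P(B) (column sums):
  P(B=0) = 1/16 + 0 + 13/16 = 7/8
  P(B=1) = 0 + 1/8 + 0 = 1/8

H(A) = -[(1/16)·log₂(1/16) + (1/8)·log₂(1/8) + (13/16)·log₂(13/16)]
  = 0.2500 + 0.3750 + 0.2434
  = 0.8684 bits
H(B) = -[(7/8)·log₂(7/8) + (1/8)·log₂(1/8)]
  = 0.1686 + 0.3750
  = 0.5436 bits
H(A,B) = -[(1/16)·log₂(1/16) + (1/8)·log₂(1/8) + (13/16)·log₂(13/16)]
  = 0.2500 + 0.3750 + 0.2434
  = 0.8684 bits

I(A;B) = H(A) + H(B) - H(A,B)
  = 0.8684 + 0.5436 - 0.8684
  = 0.5436 bits

I(P;Q) = 0.9183 bits > I(A;B) = 0.5436 bits, so (P, Q) has the higher mutual information (stronger dependence).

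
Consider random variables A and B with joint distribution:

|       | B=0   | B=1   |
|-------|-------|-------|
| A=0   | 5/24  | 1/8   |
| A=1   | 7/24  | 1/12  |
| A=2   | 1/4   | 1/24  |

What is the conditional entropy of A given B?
Marginal P(B) (column sums):
  P(B=0) = 5/24 + 7/24 + 1/4 = 3/4
  P(B=1) = 1/8 + 1/12 + 1/24 = 1/4

H(A|B) = -Σ P(A,B)·log₂ P(A|B), where P(A|B) = P(A,B) / P(B)
  (A=0,B=0): P(A|B) = (5/24)/(3/4) = 5/18;  -(5/24)·log₂(5/18) = 0.3850
  (A=0,B=1): P(A|B) = (1/8)/(1/4) = 1/2;  -(1/8)·log₂(1/2) = 0.1250
  (A=1,B=0): P(A|B) = (7/24)/(3/4) = 7/18;  -(7/24)·log₂(7/18) = 0.3974
  (A=1,B=1): P(A|B) = (1/12)/(1/4) = 1/3;  -(1/12)·log₂(1/3) = 0.1321
  (A=2,B=0): P(A|B) = (1/4)/(3/4) = 1/3;  -(1/4)·log₂(1/3) = 0.3962
  (A=2,B=1): P(A|B) = (1/24)/(1/4) = 1/6;  -(1/24)·log₂(1/6) = 0.1077
H(A|B) = 0.3850 + 0.1250 + 0.3974 + 0.1321 + 0.3962 + 0.1077
  = 1.5434 bits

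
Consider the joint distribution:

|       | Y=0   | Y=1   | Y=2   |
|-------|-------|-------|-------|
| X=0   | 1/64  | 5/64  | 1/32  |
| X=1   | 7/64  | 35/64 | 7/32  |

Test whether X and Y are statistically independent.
Marginal P(X) (row sums):
  P(X=0) = 1/64 + 5/64 + 1/32 = 1/8
  P(X=1) = 7/64 + 35/64 + 7/32 = 7/8
Marginal P(Y) (column sums):
  P(Y=0) = 1/64 + 7/64 = 1/8
  P(Y=1) = 5/64 + 35/64 = 5/8
  P(Y=2) = 1/32 + 7/32 = 1/4

X and Y are independent iff P(X=i,Y=j) = P(X=i)·P(Y=j) for every cell.
  P(X=0)·P(Y=0) = 1/8 × 1/8 = 1/64 = P(X=0,Y=0) ✓
  P(X=0)·P(Y=1) = 1/8 × 5/8 = 5/64 = P(X=0,Y=1) ✓
  P(X=0)·P(Y=2) = 1/8 × 1/4 = 1/32 = P(X=0,Y=2) ✓
  P(X=1)·P(Y=0) = 7/8 × 1/8 = 7/64 = P(X=1,Y=0) ✓
  P(X=1)·P(Y=1) = 7/8 × 5/8 = 35/64 = P(X=1,Y=1) ✓
  P(X=1)·P(Y=2) = 7/8 × 1/4 = 7/32 = P(X=1,Y=2) ✓

Yes, X and Y are independent: every cell factors, so I(X;Y) = 0 bits.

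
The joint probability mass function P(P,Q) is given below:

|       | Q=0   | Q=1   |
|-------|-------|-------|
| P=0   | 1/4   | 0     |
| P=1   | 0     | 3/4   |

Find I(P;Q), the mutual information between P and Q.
Marginal P(P) (row sums):
  P(P=0) = 1/4 + 0 = 1/4
  P(P=1) = 0 + 3/4 = 3/4
Marginal P(Q) (column sums):
  P(Q=0) = 1/4 + 0 = 1/4
  P(Q=1) = 0 + 3/4 = 3/4

H(P) = -[(1/4)·log₂(1/4) + (3/4)·log₂(3/4)]
  = 0.5000 + 0.3113
  = 0.8113 bits
H(Q) = -[(1/4)·log₂(1/4) + (3/4)·log₂(3/4)]
  = 0.5000 + 0.3113
  = 0.8113 bits
H(P,Q) = -[(1/4)·log₂(1/4) + (3/4)·log₂(3/4)]
  = 0.5000 + 0.3113
  = 0.8113 bits

I(P;Q) = H(P) + H(Q) - H(P,Q)
  = 0.8113 + 0.8113 - 0.8113
  = 0.8113 bits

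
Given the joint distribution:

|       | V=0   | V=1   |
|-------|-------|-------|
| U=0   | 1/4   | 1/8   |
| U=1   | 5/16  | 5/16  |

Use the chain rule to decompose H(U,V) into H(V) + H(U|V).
By the chain rule: H(U,V) = H(V) + H(U|V)

Marginal P(V) (column sums):
  P(V=0) = 1/4 + 5/16 = 9/16
  P(V=1) = 1/8 + 5/16 = 7/16
H(V) = -[(9/16)·log₂(9/16) + (7/16)·log₂(7/16)]
  = 0.4669 + 0.5218
  = 0.9887 bits
H(U|V) = -Σ P(U,V)·log₂ P(U|V), where P(U|V) = P(U,V) / P(V)
  (U=0,V=0): P(U|V) = (1/4)/(9/16) = 4/9;  -(1/4)·log₂(4/9) = 0.2925
  (U=0,V=1): P(U|V) = (1/8)/(7/16) = 2/7;  -(1/8)·log₂(2/7) = 0.2259
  (U=1,V=0): P(U|V) = (5/16)/(9/16) = 5/9;  -(5/16)·log₂(5/9) = 0.2650
  (U=1,V=1): P(U|V) = (5/16)/(7/16) = 5/7;  -(5/16)·log₂(5/7) = 0.1517
H(U|V) = 0.2925 + 0.2259 + 0.2650 + 0.1517
  = 0.9351 bits

H(U,V) = H(V) + H(U|V) = 0.9887 + 0.9351 = 1.9238 bits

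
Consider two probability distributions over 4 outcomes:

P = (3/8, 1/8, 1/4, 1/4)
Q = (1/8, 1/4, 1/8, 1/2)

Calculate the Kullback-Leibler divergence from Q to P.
D(P||Q) = Σ P(i) log₂(P(i)/Q(i))
  i=0: (3/8) × log₂((3/8)/(1/8)) = (3/8) × log₂(3) = 0.5944
  i=1: (1/8) × log₂((1/8)/(1/4)) = (1/8) × log₂(1/2) = -0.1250
  i=2: (1/4) × log₂((1/4)/(1/8)) = (1/4) × log₂(2) = 0.2500
  i=3: (1/4) × log₂((1/4)/(1/2)) = (1/4) × log₂(1/2) = -0.2500
D(P||Q) = 0.5944 - 0.1250 + 0.2500 - 0.2500
  = 0.4694 bits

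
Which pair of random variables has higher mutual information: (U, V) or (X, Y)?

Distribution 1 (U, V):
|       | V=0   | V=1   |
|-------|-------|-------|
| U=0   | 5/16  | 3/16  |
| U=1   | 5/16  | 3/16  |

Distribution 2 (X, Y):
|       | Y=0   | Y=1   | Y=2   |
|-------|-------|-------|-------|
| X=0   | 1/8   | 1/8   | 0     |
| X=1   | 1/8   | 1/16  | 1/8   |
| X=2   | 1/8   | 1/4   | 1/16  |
Distribution 1 (U, V):
Marginal P(U) (row sums):
  P(U=0) = 5/16 + 3/16 = 1/2
  P(U=1) = 5/16 + 3/16 = 1/2
Marginal P(V) (column sums):
  P(V=0) = 5/16 + 5/16 = 5/8
  P(V=1) = 3/16 + 3/16 = 3/8

H(U) = -[(1/2)·log₂(1/2) + (1/2)·log₂(1/2)]
  = 0.5000 + 0.5000
  = 1.0000 bits
H(V) = -[(5/8)·log₂(5/8) + (3/8)·log₂(3/8)]
  = 0.4238 + 0.5306
  = 0.9544 bits
H(U,V) = -[(5/16)·log₂(5/16) + (3/16)·log₂(3/16) + (5/16)·log₂(5/16) + (3/16)·log₂(3/16)]
  = 0.5244 + 0.4528 + 0.5244 + 0.4528
  = 1.9544 bits

I(U;V) = H(U) + H(V) - H(U,V)
  = 1.0000 + 0.9544 - 1.9544
  = 0.0000 bits

Distribution 2 (X, Y):
Marginal P(X) (row sums):
  P(X=0) = 1/8 + 1/8 + 0 = 1/4
  P(X=1) = 1/8 + 1/16 + 1/8 = 5/16
  P(X=2) = 1/8 + 1/4 + 1/16 = 7/16
Marginal P(Y) (column sums):
  P(Y=0) = 1/8 + 1/8 + 1/8 = 3/8
  P(Y=1) = 1/8 + 1/16 + 1/4 = 7/16
  P(Y=2) = 0 + 1/8 + 1/16 = 3/16

H(X) = -[(1/4)·log₂(1/4) + (5/16)·log₂(5/16) + (7/16)·log₂(7/16)]
  = 0.5000 + 0.5244 + 0.5218
  = 1.5462 bits
H(Y) = -[(3/8)·log₂(3/8) + (7/16)·log₂(7/16) + (3/16)·log₂(3/16)]
  = 0.5306 + 0.5218 + 0.4528
  = 1.5052 bits
H(X,Y) = -[(1/8)·log₂(1/8) + (1/8)·log₂(1/8) + (1/8)·log₂(1/8) + (1/16)·log₂(1/16) + (1/8)·log₂(1/8) + (1/8)·log₂(1/8) + (1/4)·log₂(1/4) + (1/16)·log₂(1/16)]
  = 0.3750 + 0.3750 + 0.3750 + 0.2500 + 0.3750 + 0.3750 + 0.5000 + 0.2500
  = 2.8750 bits

I(X;Y) = H(X) + H(Y) - H(X,Y)
  = 1.5462 + 1.5052 - 2.8750
  = 0.1764 bits

I(X;Y) = 0.1764 bits > I(U;V) = 0.0000 bits, so (X, Y) has the higher mutual information (stronger dependence).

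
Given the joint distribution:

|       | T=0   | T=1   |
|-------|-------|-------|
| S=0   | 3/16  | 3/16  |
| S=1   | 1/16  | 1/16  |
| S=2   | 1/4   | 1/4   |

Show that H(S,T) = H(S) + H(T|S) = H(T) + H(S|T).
Marginal P(S) (row sums):
  P(S=0) = 3/16 + 3/16 = 3/8
  P(S=1) = 1/16 + 1/16 = 1/8
  P(S=2) = 1/4 + 1/4 = 1/2
Marginal P(T) (column sums):
  P(T=0) = 3/16 + 1/16 + 1/4 = 1/2
  P(T=1) = 3/16 + 1/16 + 1/4 = 1/2

Decomposition 1: H(S) + H(T|S)
H(S) = -[(3/8)·log₂(3/8) + (1/8)·log₂(1/8) + (1/2)·log₂(1/2)]
  = 0.5306 + 0.3750 + 0.5000
  = 1.4056 bits
H(T|S) = -Σ P(S,T)·log₂ P(T|S), where P(T|S) = P(S,T) / P(S)
  (S=0,T=0): P(T|S) = (3/16)/(3/8) = 1/2;  -(3/16)·log₂(1/2) = 0.1875
  (S=0,T=1): P(T|S) = (3/16)/(3/8) = 1/2;  -(3/16)·log₂(1/2) = 0.1875
  (S=1,T=0): P(T|S) = (1/16)/(1/8) = 1/2;  -(1/16)·log₂(1/2) = 0.0625
  (S=1,T=1): P(T|S) = (1/16)/(1/8) = 1/2;  -(1/16)·log₂(1/2) = 0.0625
  (S=2,T=0): P(T|S) = (1/4)/(1/2) = 1/2;  -(1/4)·log₂(1/2) = 0.2500
  (S=2,T=1): P(T|S) = (1/4)/(1/2) = 1/2;  -(1/4)·log₂(1/2) = 0.2500
H(T|S) = 0.1875 + 0.1875 + 0.0625 + 0.0625 + 0.2500 + 0.2500
  = 1.0000 bits
H(S) + H(T|S) = 1.4056 + 1.0000 = 2.4056 bits

Decomposition 2: H(T) + H(S|T)
H(T) = -[(1/2)·log₂(1/2) + (1/2)·log₂(1/2)]
  = 0.5000 + 0.5000
  = 1.0000 bits
H(S|T) = -Σ P(S,T)·log₂ P(S|T), where P(S|T) = P(S,T) / P(T)
  (S=0,T=0): P(S|T) = (3/16)/(1/2) = 3/8;  -(3/16)·log₂(3/8) = 0.2653
  (S=0,T=1): P(S|T) = (3/16)/(1/2) = 3/8;  -(3/16)·log₂(3/8) = 0.2653
  (S=1,T=0): P(S|T) = (1/16)/(1/2) = 1/8;  -(1/16)·log₂(1/8) = 0.1875
  (S=1,T=1): P(S|T) = (1/16)/(1/2) = 1/8;  -(1/16)·log₂(1/8) = 0.1875
  (S=2,T=0): P(S|T) = (1/4)/(1/2) = 1/2;  -(1/4)·log₂(1/2) = 0.2500
  (S=2,T=1): P(S|T) = (1/4)/(1/2) = 1/2;  -(1/4)·log₂(1/2) = 0.2500
H(S|T) = 0.2653 + 0.2653 + 0.1875 + 0.1875 + 0.2500 + 0.2500
  = 1.4056 bits
H(T) + H(S|T) = 1.0000 + 1.4056 = 2.4056 bits

Direct computation of the joint entropy:
H(S,T) = -[(3/16)·log₂(3/16) + (3/16)·log₂(3/16) + (1/16)·log₂(1/16) + (1/16)·log₂(1/16) + (1/4)·log₂(1/4) + (1/4)·log₂(1/4)]
  = 0.4528 + 0.4528 + 0.2500 + 0.2500 + 0.5000 + 0.5000
  = 2.4056 bits

All three agree: H(S,T) = 2.4056 bits ✓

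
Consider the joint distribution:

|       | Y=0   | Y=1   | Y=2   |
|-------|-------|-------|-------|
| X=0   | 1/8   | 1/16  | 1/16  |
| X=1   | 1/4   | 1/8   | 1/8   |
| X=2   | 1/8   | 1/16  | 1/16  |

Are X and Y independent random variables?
Marginal P(X) (row sums):
  P(X=0) = 1/8 + 1/16 + 1/16 = 1/4
  P(X=1) = 1/4 + 1/8 + 1/8 = 1/2
  P(X=2) = 1/8 + 1/16 + 1/16 = 1/4
Marginal P(Y) (column sums):
  P(Y=0) = 1/8 + 1/4 + 1/8 = 1/2
  P(Y=1) = 1/16 + 1/8 + 1/16 = 1/4
  P(Y=2) = 1/16 + 1/8 + 1/16 = 1/4

X and Y are independent iff P(X=i,Y=j) = P(X=i)·P(Y=j) for every cell.
  P(X=0)·P(Y=0) = 1/4 × 1/2 = 1/8 = P(X=0,Y=0) ✓
  P(X=0)·P(Y=1) = 1/4 × 1/4 = 1/16 = P(X=0,Y=1) ✓
  P(X=0)·P(Y=2) = 1/4 × 1/4 = 1/16 = P(X=0,Y=2) ✓
  P(X=1)·P(Y=0) = 1/2 × 1/2 = 1/4 = P(X=1,Y=0) ✓
  P(X=1)·P(Y=1) = 1/2 × 1/4 = 1/8 = P(X=1,Y=1) ✓
  P(X=1)·P(Y=2) = 1/2 × 1/4 = 1/8 = P(X=1,Y=2) ✓
  P(X=2)·P(Y=0) = 1/4 × 1/2 = 1/8 = P(X=2,Y=0) ✓
  P(X=2)·P(Y=1) = 1/4 × 1/4 = 1/16 = P(X=2,Y=1) ✓
  P(X=2)·P(Y=2) = 1/4 × 1/4 = 1/16 = P(X=2,Y=2) ✓

Yes, X and Y are independent: every cell factors, so I(X;Y) = 0 bits.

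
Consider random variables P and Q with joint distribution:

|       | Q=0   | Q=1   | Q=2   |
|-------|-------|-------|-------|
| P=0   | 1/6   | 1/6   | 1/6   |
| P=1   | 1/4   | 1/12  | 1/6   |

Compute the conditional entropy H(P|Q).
Marginal P(Q) (column sums):
  P(Q=0) = 1/6 + 1/4 = 5/12
  P(Q=1) = 1/6 + 1/12 = 1/4
  P(Q=2) = 1/6 + 1/6 = 1/3

H(P|Q) = -Σ P(P,Q)·log₂ P(P|Q), where P(P|Q) = P(P,Q) / P(Q)
  (P=0,Q=0): P(P|Q) = (1/6)/(5/12) = 2/5;  -(1/6)·log₂(2/5) = 0.2203
  (P=0,Q=1): P(P|Q) = (1/6)/(1/4) = 2/3;  -(1/6)·log₂(2/3) = 0.0975
  (P=0,Q=2): P(P|Q) = (1/6)/(1/3) = 1/2;  -(1/6)·log₂(1/2) = 0.1667
  (P=1,Q=0): P(P|Q) = (1/4)/(5/12) = 3/5;  -(1/4)·log₂(3/5) = 0.1842
  (P=1,Q=1): P(P|Q) = (1/12)/(1/4) = 1/3;  -(1/12)·log₂(1/3) = 0.1321
  (P=1,Q=2): P(P|Q) = (1/6)/(1/3) = 1/2;  -(1/6)·log₂(1/2) = 0.1667
H(P|Q) = 0.2203 + 0.0975 + 0.1667 + 0.1842 + 0.1321 + 0.1667
  = 0.9675 bits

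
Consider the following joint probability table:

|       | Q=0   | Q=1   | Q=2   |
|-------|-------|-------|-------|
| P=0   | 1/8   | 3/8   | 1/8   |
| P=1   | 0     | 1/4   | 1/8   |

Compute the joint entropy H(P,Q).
H(P,Q) = -Σ P(P,Q) log₂ P(P,Q), summed over the non-zero cells:
H(P,Q) = -[(1/8)·log₂(1/8) + (3/8)·log₂(3/8) + (1/8)·log₂(1/8) + (1/4)·log₂(1/4) + (1/8)·log₂(1/8)]
  = 0.3750 + 0.5306 + 0.3750 + 0.5000 + 0.3750
  = 2.1556 bits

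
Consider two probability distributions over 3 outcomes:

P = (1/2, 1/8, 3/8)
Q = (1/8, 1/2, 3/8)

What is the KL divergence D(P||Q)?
D(P||Q) = Σ P(i) log₂(P(i)/Q(i))
  i=0: (1/2) × log₂((1/2)/(1/8)) = (1/2) × log₂(4) = 1.0000
  i=1: (1/8) × log₂((1/8)/(1/2)) = (1/8) × log₂(1/4) = -0.2500
  i=2: (3/8) × log₂((3/8)/(3/8)) = (3/8) × log₂(1) = 0.0000
D(P||Q) = 1.0000 - 0.2500 + 0.0000
  = 0.7500 bits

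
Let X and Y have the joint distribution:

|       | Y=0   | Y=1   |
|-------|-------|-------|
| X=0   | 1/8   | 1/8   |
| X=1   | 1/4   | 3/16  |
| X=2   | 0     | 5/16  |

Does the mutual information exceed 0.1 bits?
Marginal P(X) (row sums):
  P(X=0) = 1/8 + 1/8 = 1/4
  P(X=1) = 1/4 + 3/16 = 7/16
  P(X=2) = 0 + 5/16 = 5/16
Marginal P(Y) (column sums):
  P(Y=0) = 1/8 + 1/4 + 0 = 3/8
  P(Y=1) = 1/8 + 3/16 + 5/16 = 5/8

H(X) = -[(1/4)·log₂(1/4) + (7/16)·log₂(7/16) + (5/16)·log₂(5/16)]
  = 0.5000 + 0.5218 + 0.5244
  = 1.5462 bits
H(Y) = -[(3/8)·log₂(3/8) + (5/8)·log₂(5/8)]
  = 0.5306 + 0.4238
  = 0.9544 bits
H(X,Y) = -[(1/8)·log₂(1/8) + (1/8)·log₂(1/8) + (1/4)·log₂(1/4) + (3/16)·log₂(3/16) + (5/16)·log₂(5/16)]
  = 0.3750 + 0.3750 + 0.5000 + 0.4528 + 0.5244
  = 2.2272 bits

I(X;Y) = H(X) + H(Y) - H(X,Y)
  = 1.5462 + 0.9544 - 2.2272
  = 0.2734 bits

Yes. I(X;Y) = 0.2734 bits, which is > 0.1 bits.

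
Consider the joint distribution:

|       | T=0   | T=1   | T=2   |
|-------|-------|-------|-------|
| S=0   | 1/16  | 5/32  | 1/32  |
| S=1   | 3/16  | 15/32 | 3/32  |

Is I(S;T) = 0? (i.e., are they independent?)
Marginal P(S) (row sums):
  P(S=0) = 1/16 + 5/32 + 1/32 = 1/4
  P(S=1) = 3/16 + 15/32 + 3/32 = 3/4
Marginal P(T) (column sums):
  P(T=0) = 1/16 + 3/16 = 1/4
  P(T=1) = 5/32 + 15/32 = 5/8
  P(T=2) = 1/32 + 3/32 = 1/8

S and T are independent iff P(S=i,T=j) = P(S=i)·P(T=j) for every cell.
  P(S=0)·P(T=0) = 1/4 × 1/4 = 1/16 = P(S=0,T=0) ✓
  P(S=0)·P(T=1) = 1/4 × 5/8 = 5/32 = P(S=0,T=1) ✓
  P(S=0)·P(T=2) = 1/4 × 1/8 = 1/32 = P(S=0,T=2) ✓
  P(S=1)·P(T=0) = 3/4 × 1/4 = 3/16 = P(S=1,T=0) ✓
  P(S=1)·P(T=1) = 3/4 × 5/8 = 15/32 = P(S=1,T=1) ✓
  P(S=1)·P(T=2) = 3/4 × 1/8 = 3/32 = P(S=1,T=2) ✓

Yes, S and T are independent: every cell factors, so I(S;T) = 0 bits.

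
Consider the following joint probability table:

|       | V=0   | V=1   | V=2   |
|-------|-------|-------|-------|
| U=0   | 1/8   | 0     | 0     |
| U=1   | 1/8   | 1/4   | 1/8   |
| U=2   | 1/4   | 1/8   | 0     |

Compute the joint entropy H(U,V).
H(U,V) = -Σ P(U,V) log₂ P(U,V), summed over the non-zero cells:
H(U,V) = -[(1/8)·log₂(1/8) + (1/8)·log₂(1/8) + (1/4)·log₂(1/4) + (1/8)·log₂(1/8) + (1/4)·log₂(1/4) + (1/8)·log₂(1/8)]
  = 0.3750 + 0.3750 + 0.5000 + 0.3750 + 0.5000 + 0.3750
  = 2.5000 bits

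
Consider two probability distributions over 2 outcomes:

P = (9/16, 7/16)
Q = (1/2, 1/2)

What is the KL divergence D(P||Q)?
D(P||Q) = Σ P(i) log₂(P(i)/Q(i))
  i=0: (9/16) × log₂((9/16)/(1/2)) = (9/16) × log₂(9/8) = 0.0956
  i=1: (7/16) × log₂((7/16)/(1/2)) = (7/16) × log₂(7/8) = -0.0843
D(P||Q) = 0.0956 - 0.0843
  = 0.0113 bits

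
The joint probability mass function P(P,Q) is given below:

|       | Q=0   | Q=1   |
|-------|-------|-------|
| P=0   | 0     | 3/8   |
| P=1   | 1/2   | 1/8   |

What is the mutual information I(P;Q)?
Marginal P(P) (row sums):
  P(P=0) = 0 + 3/8 = 3/8
  P(P=1) = 1/2 + 1/8 = 5/8
Marginal P(Q) (column sums):
  P(Q=0) = 0 + 1/2 = 1/2
  P(Q=1) = 3/8 + 1/8 = 1/2

H(P) = -[(3/8)·log₂(3/8) + (5/8)·log₂(5/8)]
  = 0.5306 + 0.4238
  = 0.9544 bits
H(Q) = -[(1/2)·log₂(1/2) + (1/2)·log₂(1/2)]
  = 0.5000 + 0.5000
  = 1.0000 bits
H(P,Q) = -[(3/8)·log₂(3/8) + (1/2)·log₂(1/2) + (1/8)·log₂(1/8)]
  = 0.5306 + 0.5000 + 0.3750
  = 1.4056 bits

I(P;Q) = H(P) + H(Q) - H(P,Q)
  = 0.9544 + 1.0000 - 1.4056
  = 0.5488 bits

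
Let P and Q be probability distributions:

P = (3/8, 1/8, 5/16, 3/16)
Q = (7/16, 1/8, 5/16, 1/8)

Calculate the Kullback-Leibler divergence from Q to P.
D(P||Q) = Σ P(i) log₂(P(i)/Q(i))
  i=0: (3/8) × log₂((3/8)/(7/16)) = (3/8) × log₂(6/7) = -0.0834
  i=1: (1/8) × log₂((1/8)/(1/8)) = (1/8) × log₂(1) = 0.0000
  i=2: (5/16) × log₂((5/16)/(5/16)) = (5/16) × log₂(1) = 0.0000
  i=3: (3/16) × log₂((3/16)/(1/8)) = (3/16) × log₂(3/2) = 0.1097
D(P||Q) = -0.0834 + 0.0000 + 0.0000 + 0.1097
  = 0.0263 bits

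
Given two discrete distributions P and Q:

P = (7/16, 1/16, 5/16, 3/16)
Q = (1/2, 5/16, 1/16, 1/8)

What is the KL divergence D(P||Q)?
D(P||Q) = Σ P(i) log₂(P(i)/Q(i))
  i=0: (7/16) × log₂((7/16)/(1/2)) = (7/16) × log₂(7/8) = -0.0843
  i=1: (1/16) × log₂((1/16)/(5/16)) = (1/16) × log₂(1/5) = -0.1451
  i=2: (5/16) × log₂((5/16)/(1/16)) = (5/16) × log₂(5) = 0.7256
  i=3: (3/16) × log₂((3/16)/(1/8)) = (3/16) × log₂(3/2) = 0.1097
D(P||Q) = -0.0843 - 0.1451 + 0.7256 + 0.1097
  = 0.6059 bits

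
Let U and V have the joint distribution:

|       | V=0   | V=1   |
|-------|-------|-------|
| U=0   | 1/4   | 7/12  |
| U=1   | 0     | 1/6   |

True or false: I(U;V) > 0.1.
Marginal P(U) (row sums):
  P(U=0) = 1/4 + 7/12 = 5/6
  P(U=1) = 0 + 1/6 = 1/6
Marginal P(V) (column sums):
  P(V=0) = 1/4 + 0 = 1/4
  P(V=1) = 7/12 + 1/6 = 3/4

H(U) = -[(5/6)·log₂(5/6) + (1/6)·log₂(1/6)]
  = 0.2192 + 0.4308
  = 0.6500 bits
H(V) = -[(1/4)·log₂(1/4) + (3/4)·log₂(3/4)]
  = 0.5000 + 0.3113
  = 0.8113 bits
H(U,V) = -[(1/4)·log₂(1/4) + (7/12)·log₂(7/12) + (1/6)·log₂(1/6)]
  = 0.5000 + 0.4536 + 0.4308
  = 1.3844 bits

I(U;V) = H(U) + H(V) - H(U,V)
  = 0.6500 + 0.8113 - 1.3844
  = 0.0769 bits

False. I(U;V) = 0.0769 bits, which is ≤ 0.1 bits.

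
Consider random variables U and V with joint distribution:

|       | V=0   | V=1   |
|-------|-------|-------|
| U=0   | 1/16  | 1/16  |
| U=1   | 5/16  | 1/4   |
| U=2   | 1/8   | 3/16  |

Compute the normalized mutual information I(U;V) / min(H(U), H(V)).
Marginal P(U) (row sums):
  P(U=0) = 1/16 + 1/16 = 1/8
  P(U=1) = 5/16 + 1/4 = 9/16
  P(U=2) = 1/8 + 3/16 = 5/16
Marginal P(V) (column sums):
  P(V=0) = 1/16 + 5/16 + 1/8 = 1/2
  P(V=1) = 1/16 + 1/4 + 3/16 = 1/2

H(U) = -[(1/8)·log₂(1/8) + (9/16)·log₂(9/16) + (5/16)·log₂(5/16)]
  = 0.3750 + 0.4669 + 0.5244
  = 1.3663 bits
H(V) = -[(1/2)·log₂(1/2) + (1/2)·log₂(1/2)]
  = 0.5000 + 0.5000
  = 1.0000 bits
H(U,V) = -[(1/16)·log₂(1/16) + (1/16)·log₂(1/16) + (5/16)·log₂(5/16) + (1/4)·log₂(1/4) + (1/8)·log₂(1/8) + (3/16)·log₂(3/16)]
  = 0.2500 + 0.2500 + 0.5244 + 0.5000 + 0.3750 + 0.4528
  = 2.3522 bits

I(U;V) = H(U) + H(V) - H(U,V)
  = 1.3663 + 1.0000 - 2.3522
  = 0.0141 bits

min(H(U), H(V)) = min(1.3663, 1.0000) = 1.0000 bits
Normalized MI = 0.0141 / 1.0000 = 0.0141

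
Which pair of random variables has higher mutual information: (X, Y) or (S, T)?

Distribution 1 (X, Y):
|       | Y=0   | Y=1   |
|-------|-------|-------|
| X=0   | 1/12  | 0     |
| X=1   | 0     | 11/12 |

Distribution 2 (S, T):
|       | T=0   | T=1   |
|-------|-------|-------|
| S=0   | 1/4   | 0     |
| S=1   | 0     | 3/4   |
Distribution 1 (X, Y):
Marginal P(X) (row sums):
  P(X=0) = 1/12 + 0 = 1/12
  P(X=1) = 0 + 11/12 = 11/12
Marginal P(Y) (column sums):
  P(Y=0) = 1/12 + 0 = 1/12
  P(Y=1) = 0 + 11/12 = 11/12

H(X) = -[(1/12)·log₂(1/12) + (11/12)·log₂(11/12)]
  = 0.2987 + 0.1151
  = 0.4138 bits
H(Y) = -[(1/12)·log₂(1/12) + (11/12)·log₂(11/12)]
  = 0.2987 + 0.1151
  = 0.4138 bits
H(X,Y) = -[(1/12)·log₂(1/12) + (11/12)·log₂(11/12)]
  = 0.2987 + 0.1151
  = 0.4138 bits

I(X;Y) = H(X) + H(Y) - H(X,Y)
  = 0.4138 + 0.4138 - 0.4138
  = 0.4138 bits

Distribution 2 (S, T):
Marginal P(S) (row sums):
  P(S=0) = 1/4 + 0 = 1/4
  P(S=1) = 0 + 3/4 = 3/4
Marginal P(T) (column sums):
  P(T=0) = 1/4 + 0 = 1/4
  P(T=1) = 0 + 3/4 = 3/4

H(S) = -[(1/4)·log₂(1/4) + (3/4)·log₂(3/4)]
  = 0.5000 + 0.3113
  = 0.8113 bits
H(T) = -[(1/4)·log₂(1/4) + (3/4)·log₂(3/4)]
  = 0.5000 + 0.3113
  = 0.8113 bits
H(S,T) = -[(1/4)·log₂(1/4) + (3/4)·log₂(3/4)]
  = 0.5000 + 0.3113
  = 0.8113 bits

I(S;T) = H(S) + H(T) - H(S,T)
  = 0.8113 + 0.8113 - 0.8113
  = 0.8113 bits

I(S;T) = 0.8113 bits > I(X;Y) = 0.4138 bits, so (S, T) has the higher mutual information (stronger dependence).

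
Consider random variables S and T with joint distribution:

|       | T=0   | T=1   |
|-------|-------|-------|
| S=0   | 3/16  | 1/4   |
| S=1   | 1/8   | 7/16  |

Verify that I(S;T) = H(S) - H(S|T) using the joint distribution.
Left side, from I(S;T) = H(S) + H(T) - H(S,T):
Marginal P(S) (row sums):
  P(S=0) = 3/16 + 1/4 = 7/16
  P(S=1) = 1/8 + 7/16 = 9/16
Marginal P(T) (column sums):
  P(T=0) = 3/16 + 1/8 = 5/16
  P(T=1) = 1/4 + 7/16 = 11/16

H(S) = -[(7/16)·log₂(7/16) + (9/16)·log₂(9/16)]
  = 0.5218 + 0.4669
  = 0.9887 bits
H(T) = -[(5/16)·log₂(5/16) + (11/16)·log₂(11/16)]
  = 0.5244 + 0.3716
  = 0.8960 bits
H(S,T) = -[(3/16)·log₂(3/16) + (1/4)·log₂(1/4) + (1/8)·log₂(1/8) + (7/16)·log₂(7/16)]
  = 0.4528 + 0.5000 + 0.3750 + 0.5218
  = 1.8496 bits

I(S;T) = H(S) + H(T) - H(S,T)
  = 0.9887 + 0.8960 - 1.8496
  = 0.0351 bits

Right side, with H(S|T) computed directly from the conditional probabilities:
H(S|T) = -Σ P(S,T)·log₂ P(S|T), where P(S|T) = P(S,T) / P(T)
  (S=0,T=0): P(S|T) = (3/16)/(5/16) = 3/5;  -(3/16)·log₂(3/5) = 0.1382
  (S=0,T=1): P(S|T) = (1/4)/(11/16) = 4/11;  -(1/4)·log₂(4/11) = 0.3649
  (S=1,T=0): P(S|T) = (1/8)/(5/16) = 2/5;  -(1/8)·log₂(2/5) = 0.1652
  (S=1,T=1): P(S|T) = (7/16)/(11/16) = 7/11;  -(7/16)·log₂(7/11) = 0.2853
H(S|T) = 0.1382 + 0.3649 + 0.1652 + 0.2853
  = 0.9536 bits
H(S) - H(S|T) = 0.9887 - 0.9536 = 0.0351 bits

Both sides equal 0.0351 bits, so I(S;T) = H(S) - H(S|T) ✓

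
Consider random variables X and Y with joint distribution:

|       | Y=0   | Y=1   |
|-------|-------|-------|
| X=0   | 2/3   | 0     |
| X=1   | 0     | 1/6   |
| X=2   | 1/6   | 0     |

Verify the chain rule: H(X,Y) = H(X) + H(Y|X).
Left side:
H(X,Y) = -[(2/3)·log₂(2/3) + (1/6)·log₂(1/6) + (1/6)·log₂(1/6)]
  = 0.3900 + 0.4308 + 0.4308
  = 1.2516 bits

Right side:
Marginal P(X) (row sums):
  P(X=0) = 2/3 + 0 = 2/3
  P(X=1) = 0 + 1/6 = 1/6
  P(X=2) = 1/6 + 0 = 1/6
H(X) = -[(2/3)·log₂(2/3) + (1/6)·log₂(1/6) + (1/6)·log₂(1/6)]
  = 0.3900 + 0.4308 + 0.4308
  = 1.2516 bits
H(Y|X) = -Σ P(X,Y)·log₂ P(Y|X), where P(Y|X) = P(X,Y) / P(X)
  (cells with P(X,Y) = 0 contribute 0)
  (X=0,Y=0): P(Y|X) = (2/3)/(2/3) = 1;  -(2/3)·log₂(1) = 0.0000
  (X=1,Y=1): P(Y|X) = (1/6)/(1/6) = 1;  -(1/6)·log₂(1) = 0.0000
  (X=2,Y=0): P(Y|X) = (1/6)/(1/6) = 1;  -(1/6)·log₂(1) = 0.0000
H(Y|X) = 0.0000 + 0.0000 + 0.0000
  = 0.0000 bits
H(X) + H(Y|X) = 1.2516 + 0.0000 = 1.2516 bits

Both sides equal 1.2516 bits, so the chain rule holds ✓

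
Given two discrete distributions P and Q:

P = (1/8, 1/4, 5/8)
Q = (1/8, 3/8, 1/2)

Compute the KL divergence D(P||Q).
D(P||Q) = Σ P(i) log₂(P(i)/Q(i))
  i=0: (1/8) × log₂((1/8)/(1/8)) = (1/8) × log₂(1) = 0.0000
  i=1: (1/4) × log₂((1/4)/(3/8)) = (1/4) × log₂(2/3) = -0.1462
  i=2: (5/8) × log₂((5/8)/(1/2)) = (5/8) × log₂(5/4) = 0.2012
D(P||Q) = 0.0000 - 0.1462 + 0.2012
  = 0.0550 bits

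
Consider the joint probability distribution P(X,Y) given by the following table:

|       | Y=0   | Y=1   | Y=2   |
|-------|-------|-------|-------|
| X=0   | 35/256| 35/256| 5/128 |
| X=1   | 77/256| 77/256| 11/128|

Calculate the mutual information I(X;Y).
Marginal P(X) (row sums):
  P(X=0) = 35/256 + 35/256 + 5/128 = 5/16
  P(X=1) = 77/256 + 77/256 + 11/128 = 11/16
Marginal P(Y) (column sums):
  P(Y=0) = 35/256 + 77/256 = 7/16
  P(Y=1) = 35/256 + 77/256 = 7/16
  P(Y=2) = 5/128 + 11/128 = 1/8

H(X) = -[(5/16)·log₂(5/16) + (11/16)·log₂(11/16)]
  = 0.5244 + 0.3716
  = 0.8960 bits
H(Y) = -[(7/16)·log₂(7/16) + (7/16)·log₂(7/16) + (1/8)·log₂(1/8)]
  = 0.5218 + 0.5218 + 0.3750
  = 1.4186 bits
H(X,Y) = -[(35/256)·log₂(35/256) + (35/256)·log₂(35/256) + (5/128)·log₂(5/128) + (77/256)·log₂(77/256) + (77/256)·log₂(77/256) + (11/128)·log₂(11/128)]
  = 0.3925 + 0.3925 + 0.1827 + 0.5213 + 0.5213 + 0.3043
  = 2.3146 bits

I(X;Y) = H(X) + H(Y) - H(X,Y)
  = 0.8960 + 1.4186 - 2.3146
  = 0.0000 bits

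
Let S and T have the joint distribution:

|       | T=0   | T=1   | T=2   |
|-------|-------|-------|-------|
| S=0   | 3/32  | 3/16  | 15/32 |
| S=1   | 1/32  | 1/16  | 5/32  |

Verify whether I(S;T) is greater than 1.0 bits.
Marginal P(S) (row sums):
  P(S=0) = 3/32 + 3/16 + 15/32 = 3/4
  P(S=1) = 1/32 + 1/16 + 5/32 = 1/4
Marginal P(T) (column sums):
  P(T=0) = 3/32 + 1/32 = 1/8
  P(T=1) = 3/16 + 1/16 = 1/4
  P(T=2) = 15/32 + 5/32 = 5/8

H(S) = -[(3/4)·log₂(3/4) + (1/4)·log₂(1/4)]
  = 0.3113 + 0.5000
  = 0.8113 bits
H(T) = -[(1/8)·log₂(1/8) + (1/4)·log₂(1/4) + (5/8)·log₂(5/8)]
  = 0.3750 + 0.5000 + 0.4238
  = 1.2988 bits
H(S,T) = -[(3/32)·log₂(3/32) + (3/16)·log₂(3/16) + (15/32)·log₂(15/32) + (1/32)·log₂(1/32) + (1/16)·log₂(1/16) + (5/32)·log₂(5/32)]
  = 0.3202 + 0.4528 + 0.5124 + 0.1563 + 0.2500 + 0.4184
  = 2.1101 bits

I(S;T) = H(S) + H(T) - H(S,T)
  = 0.8113 + 1.2988 - 2.1101
  = 0.0000 bits

No. I(S;T) = 0.0000 bits, which is ≤ 1.0 bits.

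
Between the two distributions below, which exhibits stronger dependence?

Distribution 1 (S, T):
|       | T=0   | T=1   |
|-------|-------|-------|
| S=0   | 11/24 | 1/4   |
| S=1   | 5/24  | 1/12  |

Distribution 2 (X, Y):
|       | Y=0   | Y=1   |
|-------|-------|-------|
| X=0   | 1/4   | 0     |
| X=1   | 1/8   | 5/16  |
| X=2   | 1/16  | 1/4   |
Distribution 1 (S, T):
Marginal P(S) (row sums):
  P(S=0) = 11/24 + 1/4 = 17/24
  P(S=1) = 5/24 + 1/12 = 7/24
Marginal P(T) (column sums):
  P(T=0) = 11/24 + 5/24 = 2/3
  P(T=1) = 1/4 + 1/12 = 1/3

H(S) = -[(17/24)·log₂(17/24) + (7/24)·log₂(7/24)]
  = 0.3524 + 0.5185
  = 0.8709 bits
H(T) = -[(2/3)·log₂(2/3) + (1/3)·log₂(1/3)]
  = 0.3900 + 0.5283
  = 0.9183 bits
H(S,T) = -[(11/24)·log₂(11/24) + (1/4)·log₂(1/4) + (5/24)·log₂(5/24) + (1/12)·log₂(1/12)]
  = 0.5159 + 0.5000 + 0.4715 + 0.2987
  = 1.7861 bits

I(S;T) = H(S) + H(T) - H(S,T)
  = 0.8709 + 0.9183 - 1.7861
  = 0.0031 bits

Distribution 2 (X, Y):
Marginal P(X) (row sums):
  P(X=0) = 1/4 + 0 = 1/4
  P(X=1) = 1/8 + 5/16 = 7/16
  P(X=2) = 1/16 + 1/4 = 5/16
Marginal P(Y) (column sums):
  P(Y=0) = 1/4 + 1/8 + 1/16 = 7/16
  P(Y=1) = 0 + 5/16 + 1/4 = 9/16

H(X) = -[(1/4)·log₂(1/4) + (7/16)·log₂(7/16) + (5/16)·log₂(5/16)]
  = 0.5000 + 0.5218 + 0.5244
  = 1.5462 bits
H(Y) = -[(7/16)·log₂(7/16) + (9/16)·log₂(9/16)]
  = 0.5218 + 0.4669
  = 0.9887 bits
H(X,Y) = -[(1/4)·log₂(1/4) + (1/8)·log₂(1/8) + (5/16)·log₂(5/16) + (1/16)·log₂(1/16) + (1/4)·log₂(1/4)]
  = 0.5000 + 0.3750 + 0.5244 + 0.2500 + 0.5000
  = 2.1494 bits

I(X;Y) = H(X) + H(Y) - H(X,Y)
  = 1.5462 + 0.9887 - 2.1494
  = 0.3855 bits

I(X;Y) = 0.3855 bits > I(S;T) = 0.0031 bits, so (X, Y) has the higher mutual information (stronger dependence).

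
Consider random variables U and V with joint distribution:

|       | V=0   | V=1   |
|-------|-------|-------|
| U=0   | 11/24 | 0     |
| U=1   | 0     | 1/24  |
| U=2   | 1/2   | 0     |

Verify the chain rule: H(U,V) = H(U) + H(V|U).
Left side:
H(U,V) = -[(11/24)·log₂(11/24) + (1/24)·log₂(1/24) + (1/2)·log₂(1/2)]
  = 0.5159 + 0.1910 + 0.5000
  = 1.2069 bits

Right side:
Marginal P(U) (row sums):
  P(U=0) = 11/24 + 0 = 11/24
  P(U=1) = 0 + 1/24 = 1/24
  P(U=2) = 1/2 + 0 = 1/2
H(U) = -[(11/24)·log₂(11/24) + (1/24)·log₂(1/24) + (1/2)·log₂(1/2)]
  = 0.5159 + 0.1910 + 0.5000
  = 1.2069 bits
H(V|U) = -Σ P(U,V)·log₂ P(V|U), where P(V|U) = P(U,V) / P(U)
  (cells with P(U,V) = 0 contribute 0)
  (U=0,V=0): P(V|U) = (11/24)/(11/24) = 1;  -(11/24)·log₂(1) = 0.0000
  (U=1,V=1): P(V|U) = (1/24)/(1/24) = 1;  -(1/24)·log₂(1) = 0.0000
  (U=2,V=0): P(V|U) = (1/2)/(1/2) = 1;  -(1/2)·log₂(1) = 0.0000
H(V|U) = 0.0000 + 0.0000 + 0.0000
  = 0.0000 bits
H(U) + H(V|U) = 1.2069 + 0.0000 = 1.2069 bits

Both sides equal 1.2069 bits, so the chain rule holds ✓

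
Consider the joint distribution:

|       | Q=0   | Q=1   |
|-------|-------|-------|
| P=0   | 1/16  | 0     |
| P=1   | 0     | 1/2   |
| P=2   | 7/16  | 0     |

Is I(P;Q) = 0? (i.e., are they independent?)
Marginal P(P) (row sums):
  P(P=0) = 1/16 + 0 = 1/16
  P(P=1) = 0 + 1/2 = 1/2
  P(P=2) = 7/16 + 0 = 7/16
Marginal P(Q) (column sums):
  P(Q=0) = 1/16 + 0 + 7/16 = 1/2
  P(Q=1) = 0 + 1/2 + 0 = 1/2

P and Q are independent iff P(P=i,Q=j) = P(P=i)·P(Q=j) for every cell.
  P(P=0)·P(Q=0) = 1/16 × 1/2 = 1/32, but P(P=0,Q=0) = 1/16 ✗

No, P and Q are not independent. Quantitatively, I(P;Q) > 0:

H(P) = -[(1/16)·log₂(1/16) + (1/2)·log₂(1/2) + (7/16)·log₂(7/16)]
  = 0.2500 + 0.5000 + 0.5218
  = 1.2718 bits
H(Q) = -[(1/2)·log₂(1/2) + (1/2)·log₂(1/2)]
  = 0.5000 + 0.5000
  = 1.0000 bits
H(P,Q) = -[(1/16)·log₂(1/16) + (1/2)·log₂(1/2) + (7/16)·log₂(7/16)]
  = 0.2500 + 0.5000 + 0.5218
  = 1.2718 bits
I(P;Q) = H(P) + H(Q) - H(P,Q) = 1.2718 + 1.0000 - 1.2718 = 1.0000 bits > 0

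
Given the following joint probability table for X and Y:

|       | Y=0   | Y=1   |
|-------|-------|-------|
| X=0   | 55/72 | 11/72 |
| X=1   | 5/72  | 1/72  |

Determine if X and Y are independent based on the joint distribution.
Marginal P(X) (row sums):
  P(X=0) = 55/72 + 11/72 = 11/12
  P(X=1) = 5/72 + 1/72 = 1/12
Marginal P(Y) (column sums):
  P(Y=0) = 55/72 + 5/72 = 5/6
  P(Y=1) = 11/72 + 1/72 = 1/6

X and Y are independent iff P(X=i,Y=j) = P(X=i)·P(Y=j) for every cell.
  P(X=0)·P(Y=0) = 11/12 × 5/6 = 55/72 = P(X=0,Y=0) ✓
  P(X=0)·P(Y=1) = 11/12 × 1/6 = 11/72 = P(X=0,Y=1) ✓
  P(X=1)·P(Y=0) = 1/12 × 5/6 = 5/72 = P(X=1,Y=0) ✓
  P(X=1)·P(Y=1) = 1/12 × 1/6 = 1/72 = P(X=1,Y=1) ✓

Yes, X and Y are independent: every cell factors, so I(X;Y) = 0 bits.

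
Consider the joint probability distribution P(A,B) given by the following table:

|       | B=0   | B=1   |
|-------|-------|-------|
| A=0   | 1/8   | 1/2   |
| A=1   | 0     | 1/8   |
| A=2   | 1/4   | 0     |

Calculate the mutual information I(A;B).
Marginal P(A) (row sums):
  P(A=0) = 1/8 + 1/2 = 5/8
  P(A=1) = 0 + 1/8 = 1/8
  P(A=2) = 1/4 + 0 = 1/4
Marginal P(B) (column sums):
  P(B=0) = 1/8 + 0 + 1/4 = 3/8
  P(B=1) = 1/2 + 1/8 + 0 = 5/8

H(A) = -[(5/8)·log₂(5/8) + (1/8)·log₂(1/8) + (1/4)·log₂(1/4)]
  = 0.4238 + 0.3750 + 0.5000
  = 1.2988 bits
H(B) = -[(3/8)·log₂(3/8) + (5/8)·log₂(5/8)]
  = 0.5306 + 0.4238
  = 0.9544 bits
H(A,B) = -[(1/8)·log₂(1/8) + (1/2)·log₂(1/2) + (1/8)·log₂(1/8) + (1/4)·log₂(1/4)]
  = 0.3750 + 0.5000 + 0.3750 + 0.5000
  = 1.7500 bits

I(A;B) = H(A) + H(B) - H(A,B)
  = 1.2988 + 0.9544 - 1.7500
  = 0.5032 bits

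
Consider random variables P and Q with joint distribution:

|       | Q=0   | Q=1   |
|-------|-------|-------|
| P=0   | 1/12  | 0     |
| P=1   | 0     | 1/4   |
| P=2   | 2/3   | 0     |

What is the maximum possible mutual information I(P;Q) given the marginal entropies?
The upper bound on mutual information is I(P;Q) ≤ min(H(P), H(Q)).

Marginal P(P) (row sums):
  P(P=0) = 1/12 + 0 = 1/12
  P(P=1) = 0 + 1/4 = 1/4
  P(P=2) = 2/3 + 0 = 2/3
Marginal P(Q) (column sums):
  P(Q=0) = 1/12 + 0 + 2/3 = 3/4
  P(Q=1) = 0 + 1/4 + 0 = 1/4

H(P) = -[(1/12)·log₂(1/12) + (1/4)·log₂(1/4) + (2/3)·log₂(2/3)]
  = 0.2987 + 0.5000 + 0.3900
  = 1.1887 bits
H(Q) = -[(3/4)·log₂(3/4) + (1/4)·log₂(1/4)]
  = 0.3113 + 0.5000
  = 0.8113 bits

Maximum possible I(P;Q) = min(1.1887, 0.8113) = 0.8113 bits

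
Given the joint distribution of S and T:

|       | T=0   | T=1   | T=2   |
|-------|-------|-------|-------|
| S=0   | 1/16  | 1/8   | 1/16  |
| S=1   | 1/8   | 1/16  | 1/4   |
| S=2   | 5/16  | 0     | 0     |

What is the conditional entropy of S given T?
Marginal P(T) (column sums):
  P(T=0) = 1/16 + 1/8 + 5/16 = 1/2
  P(T=1) = 1/8 + 1/16 + 0 = 3/16
  P(T=2) = 1/16 + 1/4 + 0 = 5/16

H(S|T) = -Σ P(S,T)·log₂ P(S|T), where P(S|T) = P(S,T) / P(T)
  (cells with P(S,T) = 0 contribute 0)
  (S=0,T=0): P(S|T) = (1/16)/(1/2) = 1/8;  -(1/16)·log₂(1/8) = 0.1875
  (S=0,T=1): P(S|T) = (1/8)/(3/16) = 2/3;  -(1/8)·log₂(2/3) = 0.0731
  (S=0,T=2): P(S|T) = (1/16)/(5/16) = 1/5;  -(1/16)·log₂(1/5) = 0.1451
  (S=1,T=0): P(S|T) = (1/8)/(1/2) = 1/4;  -(1/8)·log₂(1/4) = 0.2500
  (S=1,T=1): P(S|T) = (1/16)/(3/16) = 1/3;  -(1/16)·log₂(1/3) = 0.0991
  (S=1,T=2): P(S|T) = (1/4)/(5/16) = 4/5;  -(1/4)·log₂(4/5) = 0.0805
  (S=2,T=0): P(S|T) = (5/16)/(1/2) = 5/8;  -(5/16)·log₂(5/8) = 0.2119
H(S|T) = 0.1875 + 0.0731 + 0.1451 + 0.2500 + 0.0991 + 0.0805 + 0.2119
  = 1.0472 bits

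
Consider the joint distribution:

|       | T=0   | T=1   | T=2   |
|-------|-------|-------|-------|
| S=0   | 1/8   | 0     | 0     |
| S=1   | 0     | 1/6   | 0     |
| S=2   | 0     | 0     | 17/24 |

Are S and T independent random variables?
Marginal P(S) (row sums):
  P(S=0) = 1/8 + 0 + 0 = 1/8
  P(S=1) = 0 + 1/6 + 0 = 1/6
  P(S=2) = 0 + 0 + 17/24 = 17/24
Marginal P(T) (column sums):
  P(T=0) = 1/8 + 0 + 0 = 1/8
  P(T=1) = 0 + 1/6 + 0 = 1/6
  P(T=2) = 0 + 0 + 17/24 = 17/24

S and T are independent iff P(S=i,T=j) = P(S=i)·P(T=j) for every cell.
  P(S=0)·P(T=0) = 1/8 × 1/8 = 1/64, but P(S=0,T=0) = 1/8 ✗

No, S and T are not independent. Quantitatively, I(S;T) > 0:

H(S) = -[(1/8)·log₂(1/8) + (1/6)·log₂(1/6) + (17/24)·log₂(17/24)]
  = 0.3750 + 0.4308 + 0.3524
  = 1.1582 bits
H(T) = -[(1/8)·log₂(1/8) + (1/6)·log₂(1/6) + (17/24)·log₂(17/24)]
  = 0.3750 + 0.4308 + 0.3524
  = 1.1582 bits
H(S,T) = -[(1/8)·log₂(1/8) + (1/6)·log₂(1/6) + (17/24)·log₂(17/24)]
  = 0.3750 + 0.4308 + 0.3524
  = 1.1582 bits
I(S;T) = H(S) + H(T) - H(S,T) = 1.1582 + 1.1582 - 1.1582 = 1.1582 bits > 0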